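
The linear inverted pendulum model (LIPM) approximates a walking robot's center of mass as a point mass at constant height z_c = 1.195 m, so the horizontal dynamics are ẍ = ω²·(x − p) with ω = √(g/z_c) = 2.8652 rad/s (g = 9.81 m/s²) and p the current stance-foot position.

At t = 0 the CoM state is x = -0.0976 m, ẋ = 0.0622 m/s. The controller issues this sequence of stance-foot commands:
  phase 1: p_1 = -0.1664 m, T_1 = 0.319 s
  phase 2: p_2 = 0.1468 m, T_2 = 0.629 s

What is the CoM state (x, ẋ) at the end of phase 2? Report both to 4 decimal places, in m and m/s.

phase 1: p=-0.1664, T=0.319, ωT=0.913999, cosh=1.447597, sinh=1.046679; start (x,ẋ)=(-0.097600, 0.062200) → end (x,ẋ)=(-0.044083, 0.296368)
phase 2: p=0.1468, T=0.629, ωT=1.802211, cosh=3.113985, sinh=2.949051; start (x,ẋ)=(-0.044083, 0.296368) → end (x,ẋ)=(-0.142566, -0.690005)

x = -0.1426, ẋ = -0.6900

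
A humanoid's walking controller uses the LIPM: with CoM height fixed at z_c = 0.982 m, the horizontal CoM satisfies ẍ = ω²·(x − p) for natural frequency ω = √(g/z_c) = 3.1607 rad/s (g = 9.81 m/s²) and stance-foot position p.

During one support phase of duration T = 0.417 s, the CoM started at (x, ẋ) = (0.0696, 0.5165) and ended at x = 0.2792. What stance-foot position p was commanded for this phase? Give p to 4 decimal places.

p = 0.1433

ωT = 3.1607·0.417 = 1.318012; cosh(ωT) = 2.001827, sinh(ωT) = 1.734160
x(T) = p + (x₀−p)·cosh(ωT) + (ẋ₀/ω)·sinh(ωT) ⇒ p·(1 − cosh) = x(T) − x₀·cosh − (ẋ₀/ω)·sinh
numerator   = 0.2792 − (0.0696)·2.001827 − (0.5165/3.1607)·1.734160 = -0.143512
denominator = 1 − 2.001827 = -1.001827
p = -0.143512 / -1.001827 = 0.1433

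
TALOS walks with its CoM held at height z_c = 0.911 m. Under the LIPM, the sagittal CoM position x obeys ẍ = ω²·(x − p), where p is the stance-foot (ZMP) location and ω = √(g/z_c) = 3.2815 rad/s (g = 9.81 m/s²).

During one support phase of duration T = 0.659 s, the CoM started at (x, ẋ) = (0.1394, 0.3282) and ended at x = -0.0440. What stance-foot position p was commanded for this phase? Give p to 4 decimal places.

p = 0.3193

ωT = 3.2815·0.659 = 2.162508; cosh(ωT) = 4.403976, sinh(ωT) = 4.288940
x(T) = p + (x₀−p)·cosh(ωT) + (ẋ₀/ω)·sinh(ωT) ⇒ p·(1 − cosh) = x(T) − x₀·cosh − (ẋ₀/ω)·sinh
numerator   = -0.0440 − (0.1394)·4.403976 − (0.3282/3.2815)·4.288940 = -1.086874
denominator = 1 − 4.403976 = -3.403976
p = -1.086874 / -3.403976 = 0.3193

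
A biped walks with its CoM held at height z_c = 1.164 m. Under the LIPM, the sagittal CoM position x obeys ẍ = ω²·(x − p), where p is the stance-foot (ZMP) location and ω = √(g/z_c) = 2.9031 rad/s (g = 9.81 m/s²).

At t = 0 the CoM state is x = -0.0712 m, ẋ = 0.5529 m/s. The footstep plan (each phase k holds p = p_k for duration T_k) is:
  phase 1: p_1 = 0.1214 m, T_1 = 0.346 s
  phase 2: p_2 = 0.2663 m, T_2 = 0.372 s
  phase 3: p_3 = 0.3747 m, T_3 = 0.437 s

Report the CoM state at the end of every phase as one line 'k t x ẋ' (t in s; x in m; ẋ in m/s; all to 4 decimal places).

1 0.3460 0.0483 0.1951
2 0.7180 -0.0041 -0.5038
3 1.1550 -0.6362 -2.7673

phase 1: p=0.1214, T=0.346, ωT=1.004473, cosh=1.548352, sinh=1.182115; start (x,ẋ)=(-0.071200, 0.552900) → end (x,ẋ)=(0.048323, 0.195120)
phase 2: p=0.2663, T=0.372, ωT=1.079953, cosh=1.642077, sinh=1.302465; start (x,ẋ)=(0.048323, 0.195120) → end (x,ẋ)=(-0.004095, -0.503810)
phase 3: p=0.3747, T=0.437, ωT=1.268655, cosh=1.918638, sinh=1.637428; start (x,ẋ)=(-0.004095, -0.503810) → end (x,ẋ)=(-0.636233, -2.767276)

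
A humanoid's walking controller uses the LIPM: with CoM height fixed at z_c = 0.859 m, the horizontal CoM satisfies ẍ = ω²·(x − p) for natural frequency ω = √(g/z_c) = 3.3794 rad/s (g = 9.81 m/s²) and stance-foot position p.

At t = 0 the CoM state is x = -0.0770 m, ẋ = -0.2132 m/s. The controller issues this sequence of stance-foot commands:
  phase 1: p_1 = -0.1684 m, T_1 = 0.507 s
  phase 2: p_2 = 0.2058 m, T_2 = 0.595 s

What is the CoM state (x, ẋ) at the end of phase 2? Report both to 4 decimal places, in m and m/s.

phase 1: p=-0.1684, T=0.507, ωT=1.713356, cosh=2.863903, sinh=2.683643; start (x,ẋ)=(-0.077000, -0.213200) → end (x,ẋ)=(-0.075945, 0.218332)
phase 2: p=0.2058, T=0.595, ωT=2.010743, cosh=3.801377, sinh=3.667488; start (x,ẋ)=(-0.075945, 0.218332) → end (x,ẋ)=(-0.628276, -2.661963)

x = -0.6283, ẋ = -2.6620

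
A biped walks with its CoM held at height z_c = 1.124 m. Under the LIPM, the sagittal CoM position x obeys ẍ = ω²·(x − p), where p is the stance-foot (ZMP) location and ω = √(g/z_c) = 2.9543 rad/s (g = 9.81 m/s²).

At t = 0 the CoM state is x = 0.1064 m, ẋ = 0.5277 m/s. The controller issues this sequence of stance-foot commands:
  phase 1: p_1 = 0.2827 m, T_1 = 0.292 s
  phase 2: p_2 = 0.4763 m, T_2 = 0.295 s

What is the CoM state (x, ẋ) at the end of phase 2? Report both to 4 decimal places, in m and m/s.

x = 0.1796, ẋ = -0.4520

phase 1: p=0.2827, T=0.292, ωT=0.862656, cosh=1.395742, sinh=0.973702; start (x,ẋ)=(0.106400, 0.527700) → end (x,ẋ)=(0.210554, 0.229387)
phase 2: p=0.4763, T=0.295, ωT=0.871518, cosh=1.404427, sinh=0.986111; start (x,ẋ)=(0.210554, 0.229387) → end (x,ẋ)=(0.179646, -0.452031)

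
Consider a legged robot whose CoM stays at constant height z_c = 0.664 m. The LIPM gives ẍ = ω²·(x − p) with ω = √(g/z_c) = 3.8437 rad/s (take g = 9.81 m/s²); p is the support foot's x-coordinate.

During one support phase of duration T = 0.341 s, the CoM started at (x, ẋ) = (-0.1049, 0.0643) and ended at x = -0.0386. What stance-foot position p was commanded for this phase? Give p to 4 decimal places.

ωT = 3.8437·0.341 = 1.310702; cosh(ωT) = 1.989203, sinh(ωT) = 1.719572
x(T) = p + (x₀−p)·cosh(ωT) + (ẋ₀/ω)·sinh(ωT) ⇒ p·(1 − cosh) = x(T) − x₀·cosh − (ẋ₀/ω)·sinh
numerator   = -0.0386 − (-0.1049)·1.989203 − (0.0643/3.8437)·1.719572 = 0.141301
denominator = 1 − 1.989203 = -0.989203
p = 0.141301 / -0.989203 = -0.1428

p = -0.1428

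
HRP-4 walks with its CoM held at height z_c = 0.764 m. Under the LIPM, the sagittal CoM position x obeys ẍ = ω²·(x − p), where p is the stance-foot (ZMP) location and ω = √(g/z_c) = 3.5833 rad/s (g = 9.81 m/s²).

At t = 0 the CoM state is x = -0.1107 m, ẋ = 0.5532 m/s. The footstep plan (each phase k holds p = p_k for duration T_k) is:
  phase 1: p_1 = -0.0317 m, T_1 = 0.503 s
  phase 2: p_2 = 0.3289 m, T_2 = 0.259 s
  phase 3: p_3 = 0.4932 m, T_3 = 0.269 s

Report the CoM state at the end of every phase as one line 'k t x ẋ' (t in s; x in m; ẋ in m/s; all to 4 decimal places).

phase 1: p=-0.0317, T=0.503, ωT=1.802400, cosh=3.114543, sinh=2.949640; start (x,ẋ)=(-0.110700, 0.553200) → end (x,ẋ)=(0.177625, 0.887979)
phase 2: p=0.3289, T=0.259, ωT=0.928075, cosh=1.462474, sinh=1.067160; start (x,ẋ)=(0.177625, 0.887979) → end (x,ẋ)=(0.372117, 0.720177)
phase 3: p=0.4932, T=0.269, ωT=0.963908, cosh=1.501661, sinh=1.120261; start (x,ẋ)=(0.372117, 0.720177) → end (x,ẋ)=(0.536527, 0.595409)

1 0.5030 0.1776 0.8880
2 0.7620 0.3721 0.7202
3 1.0310 0.5365 0.5954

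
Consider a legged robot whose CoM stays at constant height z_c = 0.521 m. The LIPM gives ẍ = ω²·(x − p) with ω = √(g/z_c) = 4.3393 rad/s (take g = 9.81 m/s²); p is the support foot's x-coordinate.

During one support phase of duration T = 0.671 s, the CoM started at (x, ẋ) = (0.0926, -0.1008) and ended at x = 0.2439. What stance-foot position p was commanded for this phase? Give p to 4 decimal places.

p = 0.0483

ωT = 4.3393·0.671 = 2.911670; cosh(ωT) = 9.220935, sinh(ωT) = 9.166550
x(T) = p + (x₀−p)·cosh(ωT) + (ẋ₀/ω)·sinh(ωT) ⇒ p·(1 − cosh) = x(T) − x₀·cosh − (ẋ₀/ω)·sinh
numerator   = 0.2439 − (0.0926)·9.220935 − (-0.1008/4.3393)·9.166550 = -0.397024
denominator = 1 − 9.220935 = -8.220935
p = -0.397024 / -8.220935 = 0.0483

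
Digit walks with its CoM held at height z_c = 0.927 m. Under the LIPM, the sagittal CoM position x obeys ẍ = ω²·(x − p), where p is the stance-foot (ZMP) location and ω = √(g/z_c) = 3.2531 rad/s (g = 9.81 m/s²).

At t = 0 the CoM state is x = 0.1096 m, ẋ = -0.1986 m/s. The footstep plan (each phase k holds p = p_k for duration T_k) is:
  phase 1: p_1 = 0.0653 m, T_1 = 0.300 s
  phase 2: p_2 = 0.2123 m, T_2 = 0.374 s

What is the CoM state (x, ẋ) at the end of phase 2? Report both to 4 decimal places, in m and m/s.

phase 1: p=0.0653, T=0.300, ωT=0.975930, cosh=1.515238, sinh=1.138396; start (x,ẋ)=(0.109600, -0.198600) → end (x,ẋ)=(0.062927, -0.136869)
phase 2: p=0.2123, T=0.374, ωT=1.216659, cosh=1.836055, sinh=1.539837; start (x,ẋ)=(0.062927, -0.136869) → end (x,ẋ)=(-0.126744, -0.999547)

x = -0.1267, ẋ = -0.9995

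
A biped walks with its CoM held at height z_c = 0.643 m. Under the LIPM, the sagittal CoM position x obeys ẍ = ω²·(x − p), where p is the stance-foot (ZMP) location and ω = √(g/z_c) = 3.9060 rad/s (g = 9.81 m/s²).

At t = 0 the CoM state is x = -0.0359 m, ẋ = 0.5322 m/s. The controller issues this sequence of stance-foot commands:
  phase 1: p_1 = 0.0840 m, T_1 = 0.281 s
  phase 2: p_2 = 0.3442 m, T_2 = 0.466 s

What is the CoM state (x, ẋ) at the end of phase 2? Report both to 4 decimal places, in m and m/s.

x = -0.3357, ẋ = -2.4368

phase 1: p=0.0840, T=0.281, ωT=1.097586, cosh=1.665299, sinh=1.331624; start (x,ẋ)=(-0.035900, 0.532200) → end (x,ẋ)=(0.065767, 0.262634)
phase 2: p=0.3442, T=0.466, ωT=1.820196, cosh=3.167531, sinh=3.005537; start (x,ẋ)=(0.065767, 0.262634) → end (x,ẋ)=(-0.335658, -2.436800)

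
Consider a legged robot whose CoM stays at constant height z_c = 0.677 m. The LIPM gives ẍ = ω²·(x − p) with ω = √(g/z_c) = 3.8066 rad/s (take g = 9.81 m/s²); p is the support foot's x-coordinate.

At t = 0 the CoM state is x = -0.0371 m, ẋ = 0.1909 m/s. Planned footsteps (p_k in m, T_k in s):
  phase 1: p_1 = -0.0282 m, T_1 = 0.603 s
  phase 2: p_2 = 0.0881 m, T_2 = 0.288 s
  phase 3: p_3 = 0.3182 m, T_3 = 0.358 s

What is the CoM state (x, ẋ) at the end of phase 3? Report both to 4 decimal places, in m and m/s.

phase 1: p=-0.0282, T=0.603, ωT=2.295380, cosh=5.014465, sinh=4.913741; start (x,ẋ)=(-0.037100, 0.190900) → end (x,ẋ)=(0.173594, 0.790790)
phase 2: p=0.0881, T=0.288, ωT=1.096301, cosh=1.663589, sinh=1.329484; start (x,ẋ)=(0.173594, 0.790790) → end (x,ẋ)=(0.506517, 1.748219)
phase 3: p=0.3182, T=0.358, ωT=1.362763, cosh=2.081463, sinh=1.825510; start (x,ẋ)=(0.506517, 1.748219) → end (x,ẋ)=(1.548558, 4.947463)

x = 1.5486, ẋ = 4.9475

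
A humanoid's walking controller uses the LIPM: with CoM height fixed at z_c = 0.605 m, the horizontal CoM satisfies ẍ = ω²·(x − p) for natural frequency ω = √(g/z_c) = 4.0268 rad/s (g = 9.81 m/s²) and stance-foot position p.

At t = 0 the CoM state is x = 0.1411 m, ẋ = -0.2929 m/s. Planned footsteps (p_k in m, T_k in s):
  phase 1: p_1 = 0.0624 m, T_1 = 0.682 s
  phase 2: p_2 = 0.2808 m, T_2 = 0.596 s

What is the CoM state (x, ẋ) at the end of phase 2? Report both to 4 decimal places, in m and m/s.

x = -0.4202, ẋ = -2.7467

phase 1: p=0.0624, T=0.682, ωT=2.746278, cosh=7.824339, sinh=7.760173; start (x,ẋ)=(0.141100, -0.292900) → end (x,ẋ)=(0.113719, 0.167521)
phase 2: p=0.2808, T=0.596, ωT=2.399973, cosh=5.556798, sinh=5.466078; start (x,ẋ)=(0.113719, 0.167521) → end (x,ẋ)=(-0.420240, -2.746714)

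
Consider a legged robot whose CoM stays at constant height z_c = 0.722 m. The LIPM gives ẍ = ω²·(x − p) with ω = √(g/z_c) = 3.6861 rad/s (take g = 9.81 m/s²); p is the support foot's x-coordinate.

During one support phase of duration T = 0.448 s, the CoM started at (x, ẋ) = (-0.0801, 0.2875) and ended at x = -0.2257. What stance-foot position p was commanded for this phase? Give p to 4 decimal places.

p = 0.1204

ωT = 3.6861·0.448 = 1.651373; cosh(ωT) = 2.702960, sinh(ωT) = 2.511173
x(T) = p + (x₀−p)·cosh(ωT) + (ẋ₀/ω)·sinh(ωT) ⇒ p·(1 − cosh) = x(T) − x₀·cosh − (ẋ₀/ω)·sinh
numerator   = -0.2257 − (-0.0801)·2.702960 − (0.2875/3.6861)·2.511173 = -0.205054
denominator = 1 − 2.702960 = -1.702960
p = -0.205054 / -1.702960 = 0.1204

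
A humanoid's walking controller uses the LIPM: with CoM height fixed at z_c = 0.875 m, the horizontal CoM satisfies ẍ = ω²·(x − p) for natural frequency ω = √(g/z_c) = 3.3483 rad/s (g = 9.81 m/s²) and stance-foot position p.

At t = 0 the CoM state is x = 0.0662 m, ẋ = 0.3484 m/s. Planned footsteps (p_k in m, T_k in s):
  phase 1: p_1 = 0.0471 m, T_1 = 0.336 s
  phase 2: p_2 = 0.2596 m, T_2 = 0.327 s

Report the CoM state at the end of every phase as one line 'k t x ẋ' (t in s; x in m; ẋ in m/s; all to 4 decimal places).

phase 1: p=0.0471, T=0.336, ωT=1.125029, cosh=1.702474, sinh=1.377831; start (x,ẋ)=(0.066200, 0.348400) → end (x,ẋ)=(0.222984, 0.681258)
phase 2: p=0.2596, T=0.327, ωT=1.094894, cosh=1.661721, sinh=1.327146; start (x,ẋ)=(0.222984, 0.681258) → end (x,ẋ)=(0.468781, 0.969352)

1 0.3360 0.2230 0.6813
2 0.6630 0.4688 0.9694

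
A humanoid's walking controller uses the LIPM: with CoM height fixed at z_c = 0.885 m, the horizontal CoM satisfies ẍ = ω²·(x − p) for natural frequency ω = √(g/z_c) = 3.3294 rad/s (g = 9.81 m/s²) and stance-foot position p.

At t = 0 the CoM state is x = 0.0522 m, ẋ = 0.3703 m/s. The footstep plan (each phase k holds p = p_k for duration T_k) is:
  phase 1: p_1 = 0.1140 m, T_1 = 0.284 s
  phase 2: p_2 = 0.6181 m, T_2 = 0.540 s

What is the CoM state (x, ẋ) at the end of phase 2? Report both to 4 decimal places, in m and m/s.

x = -0.5668, ẋ = -3.6299

phase 1: p=0.1140, T=0.284, ωT=0.945550, cosh=1.481347, sinh=1.092881; start (x,ẋ)=(0.052200, 0.370300) → end (x,ẋ)=(0.144004, 0.323675)
phase 2: p=0.6181, T=0.540, ωT=1.797876, cosh=3.101231, sinh=2.935581; start (x,ẋ)=(0.144004, 0.323675) → end (x,ẋ)=(-0.566791, -3.629889)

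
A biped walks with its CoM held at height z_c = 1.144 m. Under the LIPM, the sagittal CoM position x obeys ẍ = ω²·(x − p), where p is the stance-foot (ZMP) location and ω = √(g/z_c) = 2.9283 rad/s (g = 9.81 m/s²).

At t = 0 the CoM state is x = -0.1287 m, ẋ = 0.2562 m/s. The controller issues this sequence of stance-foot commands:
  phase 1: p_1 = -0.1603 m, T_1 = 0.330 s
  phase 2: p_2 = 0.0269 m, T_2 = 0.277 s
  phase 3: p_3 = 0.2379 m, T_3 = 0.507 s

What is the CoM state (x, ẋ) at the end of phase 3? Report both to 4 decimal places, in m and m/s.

phase 1: p=-0.1603, T=0.330, ωT=0.966339, cosh=1.504389, sinh=1.123916; start (x,ẋ)=(-0.128700, 0.256200) → end (x,ẋ)=(-0.014429, 0.489425)
phase 2: p=0.0269, T=0.277, ωT=0.811139, cosh=1.347411, sinh=0.903059; start (x,ẋ)=(-0.014429, 0.489425) → end (x,ẋ)=(0.122147, 0.550166)
phase 3: p=0.2379, T=0.507, ωT=1.484648, cosh=2.319997, sinh=2.093415; start (x,ẋ)=(0.122147, 0.550166) → end (x,ẋ)=(0.362662, 0.566801)

x = 0.3627, ẋ = 0.5668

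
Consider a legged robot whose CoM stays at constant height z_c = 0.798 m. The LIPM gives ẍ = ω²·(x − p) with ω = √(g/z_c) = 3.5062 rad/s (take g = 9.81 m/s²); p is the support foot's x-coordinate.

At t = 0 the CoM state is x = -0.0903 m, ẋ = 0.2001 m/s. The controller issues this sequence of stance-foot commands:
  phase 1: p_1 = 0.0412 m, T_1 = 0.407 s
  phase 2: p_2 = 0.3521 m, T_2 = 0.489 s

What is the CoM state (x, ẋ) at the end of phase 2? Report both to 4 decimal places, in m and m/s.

x = -1.4045, ẋ = -5.9341

phase 1: p=0.0412, T=0.407, ωT=1.427023, cosh=2.203151, sinh=1.963129; start (x,ẋ)=(-0.090300, 0.200100) → end (x,ẋ)=(-0.136478, -0.464280)
phase 2: p=0.3521, T=0.489, ωT=1.714532, cosh=2.867061, sinh=2.687013; start (x,ẋ)=(-0.136478, -0.464280) → end (x,ẋ)=(-1.404489, -5.934112)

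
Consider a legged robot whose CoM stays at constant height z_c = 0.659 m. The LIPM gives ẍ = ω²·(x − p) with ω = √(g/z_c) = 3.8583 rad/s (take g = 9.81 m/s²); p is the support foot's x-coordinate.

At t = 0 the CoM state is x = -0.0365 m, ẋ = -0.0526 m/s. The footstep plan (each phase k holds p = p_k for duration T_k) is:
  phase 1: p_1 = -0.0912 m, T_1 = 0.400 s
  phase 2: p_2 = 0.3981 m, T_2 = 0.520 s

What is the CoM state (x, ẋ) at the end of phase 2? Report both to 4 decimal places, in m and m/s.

phase 1: p=-0.0912, T=0.400, ωT=1.543320, cosh=2.446886, sinh=2.233216; start (x,ẋ)=(-0.036500, -0.052600) → end (x,ẋ)=(0.012199, 0.342612)
phase 2: p=0.3981, T=0.520, ωT=2.006316, cosh=3.785178, sinh=3.650695; start (x,ẋ)=(0.012199, 0.342612) → end (x,ẋ)=(-0.738426, -4.138747)

x = -0.7384, ẋ = -4.1387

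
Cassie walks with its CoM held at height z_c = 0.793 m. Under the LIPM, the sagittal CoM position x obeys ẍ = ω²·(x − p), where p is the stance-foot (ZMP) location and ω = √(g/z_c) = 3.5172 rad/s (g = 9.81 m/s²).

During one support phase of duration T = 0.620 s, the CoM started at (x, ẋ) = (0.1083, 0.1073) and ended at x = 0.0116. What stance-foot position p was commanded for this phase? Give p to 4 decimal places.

p = 0.1743

ωT = 3.5172·0.620 = 2.180664; cosh(ωT) = 4.482574, sinh(ωT) = 4.369608
x(T) = p + (x₀−p)·cosh(ωT) + (ẋ₀/ω)·sinh(ωT) ⇒ p·(1 − cosh) = x(T) − x₀·cosh − (ẋ₀/ω)·sinh
numerator   = 0.0116 − (0.1083)·4.482574 − (0.1073/3.5172)·4.369608 = -0.607167
denominator = 1 − 4.482574 = -3.482574
p = -0.607167 / -3.482574 = 0.1743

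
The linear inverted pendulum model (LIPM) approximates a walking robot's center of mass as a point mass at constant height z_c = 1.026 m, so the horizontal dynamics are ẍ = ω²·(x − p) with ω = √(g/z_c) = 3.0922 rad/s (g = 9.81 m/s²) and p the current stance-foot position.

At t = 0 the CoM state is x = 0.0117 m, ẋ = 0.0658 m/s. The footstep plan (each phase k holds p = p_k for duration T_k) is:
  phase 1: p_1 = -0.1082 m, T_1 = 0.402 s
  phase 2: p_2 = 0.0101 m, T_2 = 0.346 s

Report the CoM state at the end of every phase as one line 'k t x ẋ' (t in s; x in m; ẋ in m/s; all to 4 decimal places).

phase 1: p=-0.1082, T=0.402, ωT=1.243064, cosh=1.877359, sinh=1.588860; start (x,ẋ)=(0.011700, 0.065800) → end (x,ẋ)=(0.150705, 0.712608)
phase 2: p=0.0101, T=0.346, ωT=1.069901, cosh=1.629067, sinh=1.286025; start (x,ẋ)=(0.150705, 0.712608) → end (x,ẋ)=(0.535524, 1.720023)

1 0.4020 0.1507 0.7126
2 0.7480 0.5355 1.7200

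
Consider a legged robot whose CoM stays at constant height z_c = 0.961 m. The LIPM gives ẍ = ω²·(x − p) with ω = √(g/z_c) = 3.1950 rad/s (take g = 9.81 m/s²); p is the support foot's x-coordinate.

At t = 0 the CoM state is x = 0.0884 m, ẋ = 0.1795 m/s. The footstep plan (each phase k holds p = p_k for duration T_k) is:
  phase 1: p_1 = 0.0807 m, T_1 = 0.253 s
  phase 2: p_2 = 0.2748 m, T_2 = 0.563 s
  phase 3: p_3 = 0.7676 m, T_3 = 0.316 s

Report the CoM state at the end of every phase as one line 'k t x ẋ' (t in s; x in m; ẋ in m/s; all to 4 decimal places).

phase 1: p=0.0807, T=0.253, ωT=0.808335, cosh=1.344884, sinh=0.899284; start (x,ẋ)=(0.088400, 0.179500) → end (x,ẋ)=(0.141579, 0.263530)
phase 2: p=0.2748, T=0.563, ωT=1.798785, cosh=3.103901, sinh=2.938401; start (x,ẋ)=(0.141579, 0.263530) → end (x,ẋ)=(0.103660, -0.432734)
phase 3: p=0.7676, T=0.316, ωT=1.009620, cosh=1.554458, sinh=1.190100; start (x,ẋ)=(0.103660, -0.432734) → end (x,ẋ)=(-0.425655, -3.197212)

1 0.2530 0.1416 0.2635
2 0.8160 0.1037 -0.4327
3 1.1320 -0.4257 -3.1972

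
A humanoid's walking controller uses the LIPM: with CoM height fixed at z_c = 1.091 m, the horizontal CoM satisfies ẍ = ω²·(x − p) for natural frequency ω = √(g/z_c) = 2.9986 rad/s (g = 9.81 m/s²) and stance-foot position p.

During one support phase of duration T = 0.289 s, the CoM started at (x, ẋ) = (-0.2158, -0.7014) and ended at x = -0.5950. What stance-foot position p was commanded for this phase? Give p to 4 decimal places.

ωT = 2.9986·0.289 = 0.866595; cosh(ωT) = 1.399589, sinh(ωT) = 0.979209
x(T) = p + (x₀−p)·cosh(ωT) + (ẋ₀/ω)·sinh(ωT) ⇒ p·(1 − cosh) = x(T) − x₀·cosh − (ẋ₀/ω)·sinh
numerator   = -0.5950 − (-0.2158)·1.399589 − (-0.7014/2.9986)·0.979209 = -0.063923
denominator = 1 − 1.399589 = -0.399589
p = -0.063923 / -0.399589 = 0.1600

p = 0.1600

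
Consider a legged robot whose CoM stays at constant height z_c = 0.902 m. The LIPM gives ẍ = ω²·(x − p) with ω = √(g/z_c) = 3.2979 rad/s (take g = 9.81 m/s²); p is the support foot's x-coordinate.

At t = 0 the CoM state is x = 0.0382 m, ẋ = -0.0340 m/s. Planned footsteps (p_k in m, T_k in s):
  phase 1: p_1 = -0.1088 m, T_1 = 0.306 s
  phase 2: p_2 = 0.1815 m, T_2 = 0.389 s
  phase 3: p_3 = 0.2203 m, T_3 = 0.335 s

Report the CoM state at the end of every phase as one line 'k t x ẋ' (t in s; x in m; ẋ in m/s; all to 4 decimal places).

phase 1: p=-0.1088, T=0.306, ωT=1.009157, cosh=1.553907, sinh=1.189381; start (x,ẋ)=(0.038200, -0.034000) → end (x,ẋ)=(0.107362, 0.523769)
phase 2: p=0.1815, T=0.389, ωT=1.282883, cosh=1.942131, sinh=1.664894; start (x,ẋ)=(0.107362, 0.523769) → end (x,ẋ)=(0.301932, 0.610163)
phase 3: p=0.2203, T=0.335, ωT=1.104796, cosh=1.674944, sinh=1.343666; start (x,ẋ)=(0.301932, 0.610163) → end (x,ẋ)=(0.605628, 1.383721)

1 0.3060 0.1074 0.5238
2 0.6950 0.3019 0.6102
3 1.0300 0.6056 1.3837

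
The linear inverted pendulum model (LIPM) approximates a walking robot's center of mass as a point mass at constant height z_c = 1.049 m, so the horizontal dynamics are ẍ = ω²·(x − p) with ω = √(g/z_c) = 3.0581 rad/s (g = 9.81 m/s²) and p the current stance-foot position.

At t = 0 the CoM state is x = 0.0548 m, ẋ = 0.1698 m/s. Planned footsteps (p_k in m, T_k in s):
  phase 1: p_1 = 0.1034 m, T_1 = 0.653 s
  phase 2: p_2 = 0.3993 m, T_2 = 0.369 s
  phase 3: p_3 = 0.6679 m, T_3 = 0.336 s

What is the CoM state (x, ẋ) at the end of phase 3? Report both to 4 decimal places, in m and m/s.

phase 1: p=0.1034, T=0.653, ωT=1.996939, cosh=3.751113, sinh=3.615362; start (x,ẋ)=(0.054800, 0.169800) → end (x,ẋ)=(0.121838, 0.099611)
phase 2: p=0.3993, T=0.369, ωT=1.128439, cosh=1.707183, sinh=1.383645; start (x,ẋ)=(0.121838, 0.099611) → end (x,ẋ)=(-0.029310, -1.003979)
phase 3: p=0.6679, T=0.336, ωT=1.027522, cosh=1.576013, sinh=1.218120; start (x,ẋ)=(-0.029310, -1.003979) → end (x,ẋ)=(-0.830822, -4.179483)

x = -0.8308, ẋ = -4.1795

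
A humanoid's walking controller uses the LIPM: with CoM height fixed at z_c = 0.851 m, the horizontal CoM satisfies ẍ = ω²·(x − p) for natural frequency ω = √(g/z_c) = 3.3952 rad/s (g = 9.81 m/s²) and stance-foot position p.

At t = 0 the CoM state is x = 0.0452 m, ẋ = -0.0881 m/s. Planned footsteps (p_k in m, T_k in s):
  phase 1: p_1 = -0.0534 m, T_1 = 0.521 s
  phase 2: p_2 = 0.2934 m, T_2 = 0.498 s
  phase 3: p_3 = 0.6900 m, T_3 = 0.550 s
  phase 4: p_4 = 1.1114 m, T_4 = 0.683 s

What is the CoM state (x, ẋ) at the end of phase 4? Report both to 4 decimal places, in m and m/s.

phase 1: p=-0.0534, T=0.521, ωT=1.768899, cosh=3.017457, sinh=2.846937; start (x,ẋ)=(0.045200, -0.088100) → end (x,ẋ)=(0.170248, 0.687222)
phase 2: p=0.2934, T=0.498, ωT=1.690810, cosh=2.804120, sinh=2.619750; start (x,ẋ)=(0.170248, 0.687222) → end (x,ẋ)=(0.478330, 0.831666)
phase 3: p=0.6900, T=0.550, ωT=1.867360, cosh=3.312860, sinh=3.158329; start (x,ẋ)=(0.478330, 0.831666) → end (x,ẋ)=(0.762409, 0.485419)
phase 4: p=1.1114, T=0.683, ωT=2.318922, cosh=5.131543, sinh=5.033164; start (x,ẋ)=(0.762409, 0.485419) → end (x,ẋ)=(0.040142, -3.472811)

x = 0.0401, ẋ = -3.4728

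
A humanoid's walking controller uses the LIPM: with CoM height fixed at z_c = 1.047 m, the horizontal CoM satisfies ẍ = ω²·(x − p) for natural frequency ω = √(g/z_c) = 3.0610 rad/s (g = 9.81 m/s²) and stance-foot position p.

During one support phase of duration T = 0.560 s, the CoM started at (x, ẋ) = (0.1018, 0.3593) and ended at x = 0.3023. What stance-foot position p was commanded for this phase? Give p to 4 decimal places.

p = 0.1633

ωT = 3.0610·0.560 = 1.714160; cosh(ωT) = 2.866062, sinh(ωT) = 2.685947
x(T) = p + (x₀−p)·cosh(ωT) + (ẋ₀/ω)·sinh(ωT) ⇒ p·(1 − cosh) = x(T) − x₀·cosh − (ẋ₀/ω)·sinh
numerator   = 0.3023 − (0.1018)·2.866062 − (0.3593/3.0610)·2.685947 = -0.304742
denominator = 1 − 2.866062 = -1.866062
p = -0.304742 / -1.866062 = 0.1633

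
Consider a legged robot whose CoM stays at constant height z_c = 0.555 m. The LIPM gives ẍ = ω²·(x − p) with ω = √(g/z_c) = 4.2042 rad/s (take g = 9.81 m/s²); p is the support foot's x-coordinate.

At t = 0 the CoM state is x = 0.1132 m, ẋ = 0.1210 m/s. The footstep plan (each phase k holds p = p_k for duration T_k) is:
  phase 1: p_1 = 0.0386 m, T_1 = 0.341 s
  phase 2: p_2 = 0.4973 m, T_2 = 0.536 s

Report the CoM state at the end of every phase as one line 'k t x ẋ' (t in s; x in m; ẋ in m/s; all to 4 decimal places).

phase 1: p=0.0386, T=0.341, ωT=1.433632, cosh=2.216173, sinh=1.977732; start (x,ẋ)=(0.113200, 0.121000) → end (x,ẋ)=(0.260847, 0.888439)
phase 2: p=0.4973, T=0.536, ωT=2.253451, cosh=4.812786, sinh=4.707750; start (x,ẋ)=(0.260847, 0.888439) → end (x,ẋ)=(0.354153, -0.404083)

1 0.3410 0.2608 0.8884
2 0.8770 0.3542 -0.4041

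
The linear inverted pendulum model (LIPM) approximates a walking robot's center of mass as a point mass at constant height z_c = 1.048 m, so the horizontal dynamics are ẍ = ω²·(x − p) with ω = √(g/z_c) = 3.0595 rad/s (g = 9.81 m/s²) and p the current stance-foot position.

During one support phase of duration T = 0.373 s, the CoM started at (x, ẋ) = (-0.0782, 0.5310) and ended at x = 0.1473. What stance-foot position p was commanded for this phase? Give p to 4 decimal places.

p = -0.0528

ωT = 3.0595·0.373 = 1.141193; cosh(ωT) = 1.724970, sinh(ωT) = 1.405532
x(T) = p + (x₀−p)·cosh(ωT) + (ẋ₀/ω)·sinh(ωT) ⇒ p·(1 − cosh) = x(T) − x₀·cosh − (ẋ₀/ω)·sinh
numerator   = 0.1473 − (-0.0782)·1.724970 − (0.5310/3.0595)·1.405532 = 0.038252
denominator = 1 − 1.724970 = -0.724970
p = 0.038252 / -0.724970 = -0.0528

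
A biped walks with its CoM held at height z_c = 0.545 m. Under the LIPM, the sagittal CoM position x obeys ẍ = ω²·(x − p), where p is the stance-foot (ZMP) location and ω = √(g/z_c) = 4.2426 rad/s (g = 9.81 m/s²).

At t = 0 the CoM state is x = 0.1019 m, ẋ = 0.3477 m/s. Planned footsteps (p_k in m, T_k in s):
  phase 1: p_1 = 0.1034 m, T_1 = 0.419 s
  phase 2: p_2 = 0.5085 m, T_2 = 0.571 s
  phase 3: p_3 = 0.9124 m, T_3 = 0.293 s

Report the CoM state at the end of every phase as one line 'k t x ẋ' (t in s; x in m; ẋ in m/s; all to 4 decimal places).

phase 1: p=0.1034, T=0.419, ωT=1.777649, cosh=3.042485, sinh=2.873450; start (x,ẋ)=(0.101900, 0.347700) → end (x,ẋ)=(0.334328, 1.039586)
phase 2: p=0.5085, T=0.571, ωT=2.422525, cosh=5.681492, sinh=5.592795; start (x,ẋ)=(0.334328, 1.039586) → end (x,ẋ)=(0.889375, 1.773652)
phase 3: p=0.9124, T=0.293, ωT=1.243082, cosh=1.877387, sinh=1.588893; start (x,ẋ)=(0.889375, 1.773652) → end (x,ẋ)=(1.533423, 3.174620)

1 0.4190 0.3343 1.0396
2 0.9900 0.8894 1.7737
3 1.2830 1.5334 3.1746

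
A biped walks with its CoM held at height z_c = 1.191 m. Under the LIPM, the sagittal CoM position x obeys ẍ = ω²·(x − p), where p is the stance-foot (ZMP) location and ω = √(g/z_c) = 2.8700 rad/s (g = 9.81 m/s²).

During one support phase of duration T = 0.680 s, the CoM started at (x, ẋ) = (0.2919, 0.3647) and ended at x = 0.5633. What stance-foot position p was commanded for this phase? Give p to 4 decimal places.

ωT = 2.8700·0.680 = 1.951600; cosh(ωT) = 3.590995, sinh(ωT) = 3.448948
x(T) = p + (x₀−p)·cosh(ωT) + (ẋ₀/ω)·sinh(ωT) ⇒ p·(1 − cosh) = x(T) − x₀·cosh − (ẋ₀/ω)·sinh
numerator   = 0.5633 − (0.2919)·3.590995 − (0.3647/2.8700)·3.448948 = -0.923180
denominator = 1 − 3.590995 = -2.590995
p = -0.923180 / -2.590995 = 0.3563

p = 0.3563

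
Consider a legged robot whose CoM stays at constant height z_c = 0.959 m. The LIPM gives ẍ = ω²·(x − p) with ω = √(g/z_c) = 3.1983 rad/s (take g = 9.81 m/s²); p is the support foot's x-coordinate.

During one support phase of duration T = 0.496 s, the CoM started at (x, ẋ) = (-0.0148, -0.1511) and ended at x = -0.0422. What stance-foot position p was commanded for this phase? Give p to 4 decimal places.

p = -0.0686

ωT = 3.1983·0.496 = 1.586357; cosh(ωT) = 2.545293, sinh(ωT) = 2.340623
x(T) = p + (x₀−p)·cosh(ωT) + (ẋ₀/ω)·sinh(ωT) ⇒ p·(1 − cosh) = x(T) − x₀·cosh − (ẋ₀/ω)·sinh
numerator   = -0.0422 − (-0.0148)·2.545293 − (-0.1511/3.1983)·2.340623 = 0.106050
denominator = 1 − 2.545293 = -1.545293
p = 0.106050 / -1.545293 = -0.0686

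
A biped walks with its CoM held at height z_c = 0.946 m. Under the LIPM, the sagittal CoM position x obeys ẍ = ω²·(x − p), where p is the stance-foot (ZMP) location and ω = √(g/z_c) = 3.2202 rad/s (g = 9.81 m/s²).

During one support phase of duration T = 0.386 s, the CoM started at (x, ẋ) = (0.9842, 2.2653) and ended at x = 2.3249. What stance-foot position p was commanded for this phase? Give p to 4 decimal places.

ωT = 3.2202·0.386 = 1.242997; cosh(ωT) = 1.877252, sinh(ωT) = 1.588734
x(T) = p + (x₀−p)·cosh(ωT) + (ẋ₀/ω)·sinh(ωT) ⇒ p·(1 − cosh) = x(T) − x₀·cosh − (ẋ₀/ω)·sinh
numerator   = 2.3249 − (0.9842)·1.877252 − (2.2653/3.2202)·1.588734 = -0.640311
denominator = 1 − 1.877252 = -0.877252
p = -0.640311 / -0.877252 = 0.7299

p = 0.7299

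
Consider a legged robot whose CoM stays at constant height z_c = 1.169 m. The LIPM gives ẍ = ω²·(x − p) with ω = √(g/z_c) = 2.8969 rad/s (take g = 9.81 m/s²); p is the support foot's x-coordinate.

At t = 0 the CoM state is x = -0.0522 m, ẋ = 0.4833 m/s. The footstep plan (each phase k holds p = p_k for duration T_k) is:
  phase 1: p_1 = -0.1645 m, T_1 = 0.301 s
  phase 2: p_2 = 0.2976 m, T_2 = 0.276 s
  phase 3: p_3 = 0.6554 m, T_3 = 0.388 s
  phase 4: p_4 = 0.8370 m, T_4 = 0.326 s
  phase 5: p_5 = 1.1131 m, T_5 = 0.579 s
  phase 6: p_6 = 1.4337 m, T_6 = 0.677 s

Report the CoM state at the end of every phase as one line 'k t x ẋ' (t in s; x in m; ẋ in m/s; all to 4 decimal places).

phase 1: p=-0.1645, T=0.301, ωT=0.871967, cosh=1.404869, sinh=0.986741; start (x,ẋ)=(-0.052200, 0.483300) → end (x,ẋ)=(0.157888, 0.999982)
phase 2: p=0.2976, T=0.276, ωT=0.799544, cosh=1.337030, sinh=0.887497; start (x,ẋ)=(0.157888, 0.999982) → end (x,ẋ)=(0.417156, 0.977809)
phase 3: p=0.6554, T=0.388, ωT=1.123997, cosh=1.701054, sinh=1.376076; start (x,ẋ)=(0.417156, 0.977809) → end (x,ẋ)=(0.714610, 0.713582)
phase 4: p=0.8370, T=0.326, ωT=0.944389, cosh=1.480080, sinh=1.091163; start (x,ẋ)=(0.714610, 0.713582) → end (x,ẋ)=(0.924635, 0.669286)
phase 5: p=1.1131, T=0.579, ωT=1.677305, cosh=2.768996, sinh=2.582119; start (x,ẋ)=(0.924635, 0.669286) → end (x,ẋ)=(1.187803, 0.443509)
phase 6: p=1.4337, T=0.677, ωT=1.961201, cosh=3.624275, sinh=3.483586; start (x,ẋ)=(1.187803, 0.443509) → end (x,ẋ)=(1.075832, -0.874093)

1 0.3010 0.1579 1.0000
2 0.5770 0.4172 0.9778
3 0.9650 0.7146 0.7136
4 1.2910 0.9246 0.6693
5 1.8700 1.1878 0.4435
6 2.5470 1.0758 -0.8741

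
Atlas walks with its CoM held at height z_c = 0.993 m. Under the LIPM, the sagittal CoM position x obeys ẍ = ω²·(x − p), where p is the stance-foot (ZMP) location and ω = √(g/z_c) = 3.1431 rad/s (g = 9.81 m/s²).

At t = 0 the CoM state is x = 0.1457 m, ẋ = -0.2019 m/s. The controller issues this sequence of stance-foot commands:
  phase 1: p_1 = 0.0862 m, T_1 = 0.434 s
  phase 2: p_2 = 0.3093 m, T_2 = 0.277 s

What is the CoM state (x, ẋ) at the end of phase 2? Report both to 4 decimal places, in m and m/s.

phase 1: p=0.0862, T=0.434, ωT=1.364105, cosh=2.083915, sinh=1.828306; start (x,ẋ)=(0.145700, -0.201900) → end (x,ẋ)=(0.092750, -0.078823)
phase 2: p=0.3093, T=0.277, ωT=0.870639, cosh=1.403560, sinh=0.984876; start (x,ẋ)=(0.092750, -0.078823) → end (x,ẋ)=(-0.019340, -0.780977)

x = -0.0193, ẋ = -0.7810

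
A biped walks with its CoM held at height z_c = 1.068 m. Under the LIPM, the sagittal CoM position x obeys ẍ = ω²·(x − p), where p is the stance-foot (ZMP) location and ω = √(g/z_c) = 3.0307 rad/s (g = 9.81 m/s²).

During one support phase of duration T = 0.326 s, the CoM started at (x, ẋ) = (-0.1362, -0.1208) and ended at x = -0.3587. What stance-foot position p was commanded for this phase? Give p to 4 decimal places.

p = 0.1972

ωT = 3.0307·0.326 = 0.988008; cosh(ωT) = 1.529098, sinh(ωT) = 1.156781
x(T) = p + (x₀−p)·cosh(ωT) + (ẋ₀/ω)·sinh(ωT) ⇒ p·(1 − cosh) = x(T) − x₀·cosh − (ẋ₀/ω)·sinh
numerator   = -0.3587 − (-0.1362)·1.529098 − (-0.1208/3.0307)·1.156781 = -0.104329
denominator = 1 − 1.529098 = -0.529098
p = -0.104329 / -0.529098 = 0.1972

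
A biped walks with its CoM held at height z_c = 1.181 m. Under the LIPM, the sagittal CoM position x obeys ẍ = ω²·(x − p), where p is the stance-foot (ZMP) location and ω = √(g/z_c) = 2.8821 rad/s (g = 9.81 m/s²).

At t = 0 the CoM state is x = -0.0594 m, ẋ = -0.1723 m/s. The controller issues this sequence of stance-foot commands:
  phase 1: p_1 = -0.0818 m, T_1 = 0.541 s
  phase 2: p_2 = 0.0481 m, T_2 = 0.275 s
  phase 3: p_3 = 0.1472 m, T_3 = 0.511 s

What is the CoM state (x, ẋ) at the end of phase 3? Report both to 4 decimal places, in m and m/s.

x = -1.5681, ẋ = -4.8446

phase 1: p=-0.0818, T=0.541, ωT=1.559216, cosh=2.482697, sinh=2.272396; start (x,ẋ)=(-0.059400, -0.172300) → end (x,ẋ)=(-0.162038, -0.281065)
phase 2: p=0.0481, T=0.275, ωT=0.792578, cosh=1.330880, sinh=0.878203; start (x,ẋ)=(-0.162038, -0.281065) → end (x,ẋ)=(-0.317211, -0.905937)
phase 3: p=0.1472, T=0.511, ωT=1.472753, cosh=2.295259, sinh=2.065966; start (x,ẋ)=(-0.317211, -0.905937) → end (x,ẋ)=(-1.568144, -4.844614)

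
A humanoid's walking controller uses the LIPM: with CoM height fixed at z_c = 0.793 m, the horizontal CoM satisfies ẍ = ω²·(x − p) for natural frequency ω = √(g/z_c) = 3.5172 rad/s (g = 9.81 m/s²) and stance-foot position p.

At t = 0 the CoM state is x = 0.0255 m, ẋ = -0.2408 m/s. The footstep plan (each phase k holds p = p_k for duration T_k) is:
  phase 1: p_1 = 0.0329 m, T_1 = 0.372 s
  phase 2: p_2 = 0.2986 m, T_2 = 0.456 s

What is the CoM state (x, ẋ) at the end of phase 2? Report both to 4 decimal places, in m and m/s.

x = -1.0849, ẋ = -4.6897

phase 1: p=0.0329, T=0.372, ωT=1.308398, cosh=1.985248, sinh=1.714995; start (x,ẋ)=(0.025500, -0.240800) → end (x,ẋ)=(-0.099205, -0.522684)
phase 2: p=0.2986, T=0.456, ωT=1.603843, cosh=2.586613, sinh=2.385491; start (x,ẋ)=(-0.099205, -0.522684) → end (x,ẋ)=(-1.084872, -4.689669)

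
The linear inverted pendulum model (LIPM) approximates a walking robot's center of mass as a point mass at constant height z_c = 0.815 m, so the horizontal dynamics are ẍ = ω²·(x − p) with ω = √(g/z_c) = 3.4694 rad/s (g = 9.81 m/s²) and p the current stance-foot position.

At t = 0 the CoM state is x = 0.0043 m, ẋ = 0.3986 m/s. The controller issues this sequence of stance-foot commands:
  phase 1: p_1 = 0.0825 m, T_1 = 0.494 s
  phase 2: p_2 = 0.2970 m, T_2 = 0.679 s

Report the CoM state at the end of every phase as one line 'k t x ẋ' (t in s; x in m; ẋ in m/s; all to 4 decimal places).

1 0.4940 0.1669 0.4136
2 1.1730 0.2280 -0.1575

phase 1: p=0.0825, T=0.494, ωT=1.713884, cosh=2.865320, sinh=2.685155; start (x,ẋ)=(0.004300, 0.398600) → end (x,ẋ)=(0.166930, 0.413615)
phase 2: p=0.2970, T=0.679, ωT=2.355723, cosh=5.320286, sinh=5.225461; start (x,ẋ)=(0.166930, 0.413615) → end (x,ẋ)=(0.227959, -0.157518)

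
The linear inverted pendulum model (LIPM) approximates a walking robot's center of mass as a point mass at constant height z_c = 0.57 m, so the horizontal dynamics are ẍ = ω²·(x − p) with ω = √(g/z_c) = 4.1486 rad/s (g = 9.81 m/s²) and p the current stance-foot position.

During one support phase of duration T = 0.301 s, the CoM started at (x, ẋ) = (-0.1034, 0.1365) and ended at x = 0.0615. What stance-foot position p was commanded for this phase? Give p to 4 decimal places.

ωT = 4.1486·0.301 = 1.248729; cosh(ωT) = 1.886389, sinh(ωT) = 1.599519
x(T) = p + (x₀−p)·cosh(ωT) + (ẋ₀/ω)·sinh(ωT) ⇒ p·(1 − cosh) = x(T) − x₀·cosh − (ẋ₀/ω)·sinh
numerator   = 0.0615 − (-0.1034)·1.886389 − (0.1365/4.1486)·1.599519 = 0.203924
denominator = 1 − 1.886389 = -0.886389
p = 0.203924 / -0.886389 = -0.2301

p = -0.2301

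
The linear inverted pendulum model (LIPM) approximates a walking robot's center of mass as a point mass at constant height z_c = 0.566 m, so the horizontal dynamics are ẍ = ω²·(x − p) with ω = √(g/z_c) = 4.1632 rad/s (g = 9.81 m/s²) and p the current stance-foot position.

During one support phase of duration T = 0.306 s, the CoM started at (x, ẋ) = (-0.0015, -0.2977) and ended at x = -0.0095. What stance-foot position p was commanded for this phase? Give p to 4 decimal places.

p = -0.1199

ωT = 4.1632·0.306 = 1.273939; cosh(ωT) = 1.927317, sinh(ωT) = 1.647590
x(T) = p + (x₀−p)·cosh(ωT) + (ẋ₀/ω)·sinh(ωT) ⇒ p·(1 − cosh) = x(T) − x₀·cosh − (ẋ₀/ω)·sinh
numerator   = -0.0095 − (-0.0015)·1.927317 − (-0.2977/4.1632)·1.647590 = 0.111206
denominator = 1 − 1.927317 = -0.927317
p = 0.111206 / -0.927317 = -0.1199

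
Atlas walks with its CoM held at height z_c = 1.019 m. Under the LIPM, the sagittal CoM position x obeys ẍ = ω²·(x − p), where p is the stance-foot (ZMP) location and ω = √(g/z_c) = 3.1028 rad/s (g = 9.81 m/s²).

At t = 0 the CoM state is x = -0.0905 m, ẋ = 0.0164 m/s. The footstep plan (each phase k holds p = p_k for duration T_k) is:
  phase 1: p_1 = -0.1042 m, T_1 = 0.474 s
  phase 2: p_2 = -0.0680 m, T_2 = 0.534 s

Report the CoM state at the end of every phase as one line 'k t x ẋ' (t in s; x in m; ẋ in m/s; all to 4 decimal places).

phase 1: p=-0.1042, T=0.474, ωT=1.470727, cosh=2.291079, sinh=2.061320; start (x,ẋ)=(-0.090500, 0.016400) → end (x,ẋ)=(-0.061917, 0.125197)
phase 2: p=-0.0680, T=0.534, ωT=1.656895, cosh=2.716869, sinh=2.526138; start (x,ẋ)=(-0.061917, 0.125197) → end (x,ẋ)=(0.050456, 0.387823)

1 0.4740 -0.0619 0.1252
2 1.0080 0.0505 0.3878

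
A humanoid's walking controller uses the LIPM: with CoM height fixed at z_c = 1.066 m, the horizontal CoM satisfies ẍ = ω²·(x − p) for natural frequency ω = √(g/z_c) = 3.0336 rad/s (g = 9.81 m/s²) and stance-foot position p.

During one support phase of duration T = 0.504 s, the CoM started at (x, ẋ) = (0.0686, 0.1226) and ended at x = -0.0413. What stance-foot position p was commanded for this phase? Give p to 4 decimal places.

ωT = 3.0336·0.504 = 1.528934; cosh(ωT) = 2.415012, sinh(ωT) = 2.198246
x(T) = p + (x₀−p)·cosh(ωT) + (ẋ₀/ω)·sinh(ωT) ⇒ p·(1 − cosh) = x(T) − x₀·cosh − (ẋ₀/ω)·sinh
numerator   = -0.0413 − (0.0686)·2.415012 − (0.1226/3.0336)·2.198246 = -0.295810
denominator = 1 − 2.415012 = -1.415012
p = -0.295810 / -1.415012 = 0.2091

p = 0.2091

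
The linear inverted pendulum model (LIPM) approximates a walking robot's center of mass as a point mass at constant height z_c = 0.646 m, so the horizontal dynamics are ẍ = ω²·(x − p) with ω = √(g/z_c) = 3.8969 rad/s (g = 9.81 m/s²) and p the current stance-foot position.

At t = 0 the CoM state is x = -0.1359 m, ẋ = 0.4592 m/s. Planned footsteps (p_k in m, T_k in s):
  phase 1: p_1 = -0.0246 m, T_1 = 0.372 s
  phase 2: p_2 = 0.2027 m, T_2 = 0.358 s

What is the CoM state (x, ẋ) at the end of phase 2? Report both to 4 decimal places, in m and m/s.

phase 1: p=-0.0246, T=0.372, ωT=1.449647, cosh=2.248131, sinh=2.013478; start (x,ẋ)=(-0.135900, 0.459200) → end (x,ẋ)=(-0.037554, 0.159046)
phase 2: p=0.2027, T=0.358, ωT=1.395090, cosh=2.141575, sinh=1.893764; start (x,ẋ)=(-0.037554, 0.159046) → end (x,ẋ)=(-0.234531, -1.432421)

x = -0.2345, ẋ = -1.4324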